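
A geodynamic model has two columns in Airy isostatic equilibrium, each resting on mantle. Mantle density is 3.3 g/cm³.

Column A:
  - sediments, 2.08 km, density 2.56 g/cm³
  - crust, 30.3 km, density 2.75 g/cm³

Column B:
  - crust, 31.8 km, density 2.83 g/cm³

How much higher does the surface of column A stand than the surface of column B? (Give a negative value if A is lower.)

For any compensation level in the mantle, the mantle terms cancel and isostasy reduces to e = (Σt_A − Σt_B) − (Σ(ρt)_A − Σ(ρt)_B) / ρ_m.
Σt_A = 32.38 km; Σt_B = 31.8 km; Σ(ρt)_A = 88.6498; Σ(ρt)_B = 89.994 (in km·g/cm³).
e = (32.38 − 31.8) − (88.6498 − 89.994) / 3.3 = 0.987 km.

0.987 km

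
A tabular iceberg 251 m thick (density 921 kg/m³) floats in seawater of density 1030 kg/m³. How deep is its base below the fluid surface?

Draft d = t ρ_obj/ρ_fluid = 251 m × 921/1030 = 224 m.

224 m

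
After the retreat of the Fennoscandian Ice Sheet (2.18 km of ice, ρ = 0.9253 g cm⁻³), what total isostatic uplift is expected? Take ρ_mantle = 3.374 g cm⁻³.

0.598 km

Removing the load lets mantle flow back in; uplift u satisfies ρ_ice t = ρ_m u.
u = t ρ_ice/ρ_m = 2.18 km × 0.9253/3.374 = 0.598 km.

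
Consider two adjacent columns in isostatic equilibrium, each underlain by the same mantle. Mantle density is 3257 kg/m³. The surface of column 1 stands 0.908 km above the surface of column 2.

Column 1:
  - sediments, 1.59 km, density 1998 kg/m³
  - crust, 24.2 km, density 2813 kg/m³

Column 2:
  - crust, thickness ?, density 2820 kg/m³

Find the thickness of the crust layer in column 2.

Take the compensation level at the base of the deeper column (depth z_c below the surface of column 1) and equate Σ ρ_i t_i down to z_c; mantle fills any gap and the z_c terms cancel.
Column 1: 1.59×1998 + 24.2×2813 + (z_c − 25.79)×3257
Column 2: 0.908×0 + x×2820 + (z_c − 0.908 − 0 − x)×3257
The z_c×3257 term appears on both sides and cancels. Collect the known terms of each column as K = Σ(ρt)_known − 3257 × (depth of known layers): K_1 = 71251.42 − 3257×25.79 = −12746.61; K_2 = 0 − 3257×(0.908 + 0) = −2957.356.
Balance: K_1 = K_2 − x×(3257 − 2820), so x = (K_2 − K_1)/(3257 − 2820) = 9789.25/437 = 22.4 km.

22.4 km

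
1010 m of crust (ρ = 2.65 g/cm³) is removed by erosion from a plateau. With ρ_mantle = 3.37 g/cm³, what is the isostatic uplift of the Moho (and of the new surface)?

Unloading: uplift u = e ρ_c/ρ_m = 1010 m × 2.65/3.37 = 794 m.

794 m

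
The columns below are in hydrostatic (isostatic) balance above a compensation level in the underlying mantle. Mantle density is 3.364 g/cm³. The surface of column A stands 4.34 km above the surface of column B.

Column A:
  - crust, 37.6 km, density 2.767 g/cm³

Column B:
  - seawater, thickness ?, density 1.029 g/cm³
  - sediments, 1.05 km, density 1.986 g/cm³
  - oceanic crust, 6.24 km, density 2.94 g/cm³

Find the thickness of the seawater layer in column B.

Take the compensation level at the base of the deeper column (depth z_c below the surface of column A) and equate Σ ρ_i t_i down to z_c; mantle fills any gap and the z_c terms cancel.
Column A: 37.6×2.767 + (z_c − 37.6)×3.364
Column B: 4.34×0 + x×1.029 + 1.05×1.986 + 6.24×2.94 + (z_c − 4.34 − 7.29 − x)×3.364
The z_c×3.364 term appears on both sides and cancels. Collect the known terms of each column as K = Σ(ρt)_known − 3.364 × (depth of known layers): K_A = 104.0392 − 3.364×37.6 = −22.4472; K_B = 20.4309 − 3.364×(4.34 + 7.29) = −18.69242.
Balance: K_A = K_B − x×(3.364 − 1.029), so x = (K_B − K_A)/(3.364 − 1.029) = 3.75478/2.335 = 1.61 km.

1.61 km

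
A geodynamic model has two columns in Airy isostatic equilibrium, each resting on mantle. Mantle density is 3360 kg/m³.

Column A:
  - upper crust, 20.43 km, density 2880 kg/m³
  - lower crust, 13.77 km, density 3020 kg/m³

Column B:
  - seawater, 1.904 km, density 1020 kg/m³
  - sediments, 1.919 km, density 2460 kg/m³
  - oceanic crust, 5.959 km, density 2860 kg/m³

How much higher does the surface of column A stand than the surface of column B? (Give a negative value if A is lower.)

For any compensation level in the mantle, the mantle terms cancel and isostasy reduces to e = (Σt_A − Σt_B) − (Σ(ρt)_A − Σ(ρt)_B) / ρ_m.
Σt_A = 34.2 km; Σt_B = 9.782 km; Σ(ρt)_A = 100423.8; Σ(ρt)_B = 23705.56 (in km·kg/m³).
e = (34.2 − 9.782) − (100423.8 − 23705.56) / 3360 = 1.59 km.

1.59 km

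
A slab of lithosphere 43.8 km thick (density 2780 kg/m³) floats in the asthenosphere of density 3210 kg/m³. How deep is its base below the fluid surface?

37.9 km

Draft d = t ρ_obj/ρ_fluid = 43.8 km × 2780/3210 = 37.9 km.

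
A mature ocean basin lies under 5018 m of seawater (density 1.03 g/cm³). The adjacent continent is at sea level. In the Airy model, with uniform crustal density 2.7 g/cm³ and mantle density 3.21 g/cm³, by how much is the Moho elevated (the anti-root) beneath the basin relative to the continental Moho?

16400 m

Balancing pressure at the compensation depth: replacing crust with seawater at the top is compensated by replacing crust with mantle at the base: d (ρ_c − ρ_w) = a (ρ_m − ρ_c).
a = d (ρ_c − ρ_w)/(ρ_m − ρ_c) = 5018 m × 1.67/0.51 = 16400 m.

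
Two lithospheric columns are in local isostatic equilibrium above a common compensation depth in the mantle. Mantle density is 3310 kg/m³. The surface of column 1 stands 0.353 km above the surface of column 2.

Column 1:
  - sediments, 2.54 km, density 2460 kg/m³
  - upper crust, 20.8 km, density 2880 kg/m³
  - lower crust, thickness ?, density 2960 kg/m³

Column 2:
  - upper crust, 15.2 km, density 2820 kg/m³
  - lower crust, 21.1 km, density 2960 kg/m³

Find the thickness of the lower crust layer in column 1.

Take the compensation level at the base of the deeper column (depth z_c below the surface of column 1) and equate Σ ρ_i t_i down to z_c; mantle fills any gap and the z_c terms cancel.
Column 1: 2.54×2460 + 20.8×2880 + x×2960 + (z_c − 23.34 − x)×3310
Column 2: 0.353×0 + 15.2×2820 + 21.1×2960 + (z_c − 0.353 − 36.3)×3310
The z_c×3310 term appears on both sides and cancels. Collect the known terms of each column as K = Σ(ρt)_known − 3310 × (depth of known layers): K_1 = 66152.4 − 3310×23.34 = −11103; K_2 = 105320 − 3310×(0.353 + 36.3) = −16001.43.
Balance: K_1 − x×(3310 − 2960) = K_2, so x = (K_1 − K_2)/(3310 − 2960) = 4898.43/350 = 14 km.

14 km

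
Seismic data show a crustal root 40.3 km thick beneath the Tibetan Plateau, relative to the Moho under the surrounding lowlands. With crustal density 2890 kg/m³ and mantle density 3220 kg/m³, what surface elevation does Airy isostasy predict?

Isostatic balance requires: ρ_c h = (ρ_m − ρ_c) r.
h = r (ρ_m − ρ_c) / ρ_c = 40.3 km × (3220 − 2890) / 2890 = 4.6 km.

4.6 km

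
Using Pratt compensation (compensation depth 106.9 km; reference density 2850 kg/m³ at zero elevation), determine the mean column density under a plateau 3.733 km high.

Pratt balance: ρ_ref D = ρ (D + h).
ρ = ρ_ref D/(D + h) = 2850 × 106.9 km/(106.9 km + 3.733 km) = 2750 kg/m³.

2750 kg/m³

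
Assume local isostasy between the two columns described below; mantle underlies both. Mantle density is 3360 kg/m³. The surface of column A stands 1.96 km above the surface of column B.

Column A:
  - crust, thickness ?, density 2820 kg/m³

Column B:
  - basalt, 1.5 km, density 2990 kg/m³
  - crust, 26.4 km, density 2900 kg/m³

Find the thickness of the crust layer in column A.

35.7 km

Take the compensation level at the base of the deeper column (depth z_c below the surface of column A) and equate Σ ρ_i t_i down to z_c; mantle fills any gap and the z_c terms cancel.
Column A: x×2820 + (z_c − 0 − x)×3360
Column B: 1.96×0 + 1.5×2990 + 26.4×2900 + (z_c − 1.96 − 27.9)×3360
The z_c×3360 term appears on both sides and cancels. Collect the known terms of each column as K = Σ(ρt)_known − 3360 × (depth of known layers): K_A = 0 − 3360×0 = 0; K_B = 81045 − 3360×(1.96 + 27.9) = −19284.6.
Balance: K_A − x×(3360 − 2820) = K_B, so x = (K_A − K_B)/(3360 − 2820) = 19284.6/540 = 35.7 km.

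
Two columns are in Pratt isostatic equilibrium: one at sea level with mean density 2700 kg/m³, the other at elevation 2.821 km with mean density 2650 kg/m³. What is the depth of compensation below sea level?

ρ_ref D = ρ (D + h) → D (ρ_ref − ρ) = ρ h.
D = ρ h/(ρ_ref − ρ) = 2650 × 2.821 km/(2700 − 2650) = 150 km.

150 km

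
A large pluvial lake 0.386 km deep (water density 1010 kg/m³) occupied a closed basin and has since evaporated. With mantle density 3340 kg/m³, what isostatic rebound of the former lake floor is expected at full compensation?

u = d ρ_w/ρ_m = 0.386 km × 1010/3340 = 0.117 km.

0.117 km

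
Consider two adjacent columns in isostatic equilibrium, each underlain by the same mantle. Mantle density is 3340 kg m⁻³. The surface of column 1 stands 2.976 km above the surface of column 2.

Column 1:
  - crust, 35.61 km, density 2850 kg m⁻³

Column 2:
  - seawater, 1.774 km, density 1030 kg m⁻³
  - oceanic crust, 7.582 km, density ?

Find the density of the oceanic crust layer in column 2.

2890 kg m⁻³

Take the compensation level at the base of the deeper column (depth z_c below the surface of column 1) and equate Σ ρ_i t_i down to z_c; mantle fills any gap and the z_c terms cancel.
Column 1: 35.61×2850 + (z_c − 35.61)×3340
Column 2: 2.976×0 + 1.774×1030 + 7.582×ρ + (z_c − 2.976 − 9.356)×3340
The z_c×3340 term appears on both sides and cancels. Collect the known terms of each column as K = Σ(ρt)_known − 3340 × (depth of known layers): K_1 = 101488.5 − 3340×35.61 = −17448.9; K_2 = 1827.22 − 3340×(2.976 + 9.356) = −39361.66.
Balance: K_1 = K_2 + 7.582×ρ, so ρ = (K_1 − K_2)/7.582 = 21912.8/7.582 = 2890 kg m⁻³.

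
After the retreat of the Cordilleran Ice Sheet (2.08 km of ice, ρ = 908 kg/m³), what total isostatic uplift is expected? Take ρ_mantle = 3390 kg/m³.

0.557 km

Removing the load lets mantle flow back in; uplift u satisfies ρ_ice t = ρ_m u.
u = t ρ_ice/ρ_m = 2.08 km × 908/3390 = 0.557 km.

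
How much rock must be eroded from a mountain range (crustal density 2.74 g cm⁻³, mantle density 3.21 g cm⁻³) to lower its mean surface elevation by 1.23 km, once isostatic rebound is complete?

8.4 km

Net drop Δ = e − u = e − e ρ_c/ρ_m = e (ρ_m − ρ_c)/ρ_m.
e = Δ ρ_m/(ρ_m − ρ_c) = 1.23 km × 3.21/0.47 = 8.4 km.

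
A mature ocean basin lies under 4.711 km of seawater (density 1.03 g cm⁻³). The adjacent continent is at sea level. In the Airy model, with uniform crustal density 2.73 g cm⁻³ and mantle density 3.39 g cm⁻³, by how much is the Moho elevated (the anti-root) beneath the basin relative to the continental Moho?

12.1 km

For local isostatic compensation: replacing crust with seawater at the top is compensated by replacing crust with mantle at the base: d (ρ_c − ρ_w) = a (ρ_m − ρ_c).
a = d (ρ_c − ρ_w)/(ρ_m − ρ_c) = 4.711 km × 1.7/0.66 = 12.1 km.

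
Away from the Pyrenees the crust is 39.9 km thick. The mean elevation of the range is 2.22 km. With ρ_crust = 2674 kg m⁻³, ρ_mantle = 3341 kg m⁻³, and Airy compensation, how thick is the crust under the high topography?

51 km

Root depth r = h ρ_c / (ρ_m − ρ_c) = 2.22 km × 2674 / 667 = 8.9 km.
Total thickness = T + h + r = 39.9 km + 2.22 km + 8.9 km = 51 km.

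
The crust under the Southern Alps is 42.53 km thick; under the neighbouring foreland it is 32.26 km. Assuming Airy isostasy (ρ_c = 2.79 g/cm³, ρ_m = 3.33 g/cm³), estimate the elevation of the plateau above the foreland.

1.67 km

Excess crust Δ = 42.53 km − 32.26 km = 10.27 km, split between elevation h and root r with h + r = Δ.
Airy balance ρ_c h = (ρ_m − ρ_c) r gives r = h ρ_c/(ρ_m − ρ_c), so h (1 + ρ_c/(ρ_m − ρ_c)) = Δ, i.e. h = Δ (ρ_m − ρ_c)/ρ_m.
h = 10.27 km × 0.54/3.33 = 1.67 km.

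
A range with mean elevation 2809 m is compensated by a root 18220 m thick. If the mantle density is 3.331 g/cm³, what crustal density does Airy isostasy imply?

2.89 g/cm³

ρ_c h = (ρ_m − ρ_c) r → ρ_c (h + r) = ρ_m r → ρ_c = ρ_m r / (h + r).
ρ_c = 3.331 × 18220 m / (2809 m + 18220 m) = 2.89 g/cm³.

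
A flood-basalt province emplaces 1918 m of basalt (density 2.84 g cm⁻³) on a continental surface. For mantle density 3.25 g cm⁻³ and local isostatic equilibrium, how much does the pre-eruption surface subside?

1680 m

Subaerial loading: s = t ρ_load / ρ_m.
s = 1918 m × 2.84/3.25 = 1680 m.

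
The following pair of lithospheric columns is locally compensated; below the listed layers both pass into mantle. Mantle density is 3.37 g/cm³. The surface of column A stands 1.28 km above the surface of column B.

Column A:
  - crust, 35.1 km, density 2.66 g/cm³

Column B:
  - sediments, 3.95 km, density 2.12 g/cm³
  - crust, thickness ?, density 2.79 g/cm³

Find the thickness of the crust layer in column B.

Take the compensation level at the base of the deeper column (depth z_c below the surface of column A) and equate Σ ρ_i t_i down to z_c; mantle fills any gap and the z_c terms cancel.
Column A: 35.1×2.66 + (z_c − 35.1)×3.37
Column B: 1.28×0 + 3.95×2.12 + x×2.79 + (z_c − 1.28 − 3.95 − x)×3.37
The z_c×3.37 term appears on both sides and cancels. Collect the known terms of each column as K = Σ(ρt)_known − 3.37 × (depth of known layers): K_A = 93.366 − 3.37×35.1 = −24.921; K_B = 8.374 − 3.37×(1.28 + 3.95) = −9.2511.
Balance: K_A = K_B − x×(3.37 − 2.79), so x = (K_B − K_A)/(3.37 − 2.79) = 15.6699/0.58 = 27 km.

27 km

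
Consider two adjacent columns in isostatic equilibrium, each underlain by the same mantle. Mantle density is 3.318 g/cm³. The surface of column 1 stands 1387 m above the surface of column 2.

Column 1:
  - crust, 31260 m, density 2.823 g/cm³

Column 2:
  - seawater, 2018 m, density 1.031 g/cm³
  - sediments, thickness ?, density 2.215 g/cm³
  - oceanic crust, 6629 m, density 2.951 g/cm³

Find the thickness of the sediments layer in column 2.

3470 m

Take the compensation level at the base of the deeper column (depth z_c below the surface of column 1) and equate Σ ρ_i t_i down to z_c; mantle fills any gap and the z_c terms cancel.
Column 1: 31260×2.823 + (z_c − 31260)×3.318
Column 2: 1387×0 + 2018×1.031 + x×2.215 + 6629×2.951 + (z_c − 1387 − 8647 − x)×3.318
The z_c×3.318 term appears on both sides and cancels. Collect the known terms of each column as K = Σ(ρt)_known − 3.318 × (depth of known layers): K_1 = 88246.98 − 3.318×31260 = −15473.7; K_2 = 21642.737 − 3.318×(1387 + 8647) = −11650.075.
Balance: K_1 = K_2 − x×(3.318 − 2.215), so x = (K_2 − K_1)/(3.318 − 2.215) = 3823.62/1.103 = 3470 m.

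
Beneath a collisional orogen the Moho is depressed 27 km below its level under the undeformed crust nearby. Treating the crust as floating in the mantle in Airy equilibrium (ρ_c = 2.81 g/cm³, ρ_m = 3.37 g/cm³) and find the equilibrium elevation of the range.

5.38 km

By Archimedes' principle applied to the lithosphere: ρ_c h = (ρ_m − ρ_c) r.
h = r (ρ_m − ρ_c) / ρ_c = 27 km × (3.37 − 2.81) / 2.81 = 5.38 km.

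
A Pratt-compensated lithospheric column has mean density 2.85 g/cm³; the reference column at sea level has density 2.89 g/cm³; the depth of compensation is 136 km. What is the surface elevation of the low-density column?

1.91 km

ρ_ref D = ρ (D + h) → h = D (ρ_ref − ρ)/ρ.
h = 136 km × (2.89 − 2.85)/2.85 = 1.91 km.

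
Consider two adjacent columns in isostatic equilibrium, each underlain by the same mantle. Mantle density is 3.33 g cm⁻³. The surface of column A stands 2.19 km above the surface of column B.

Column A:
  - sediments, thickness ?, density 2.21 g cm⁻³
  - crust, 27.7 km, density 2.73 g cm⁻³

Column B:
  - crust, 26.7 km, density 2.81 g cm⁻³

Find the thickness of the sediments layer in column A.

Take the compensation level at the base of the deeper column (depth z_c below the surface of column A) and equate Σ ρ_i t_i down to z_c; mantle fills any gap and the z_c terms cancel.
Column A: x×2.21 + 27.7×2.73 + (z_c − 27.7 − x)×3.33
Column B: 2.19×0 + 26.7×2.81 + (z_c − 2.19 − 26.7)×3.33
The z_c×3.33 term appears on both sides and cancels. Collect the known terms of each column as K = Σ(ρt)_known − 3.33 × (depth of known layers): K_A = 75.621 − 3.33×27.7 = −16.62; K_B = 75.027 − 3.33×(2.19 + 26.7) = −21.1767.
Balance: K_A − x×(3.33 − 2.21) = K_B, so x = (K_A − K_B)/(3.33 − 2.21) = 4.5567/1.12 = 4.07 km.

4.07 km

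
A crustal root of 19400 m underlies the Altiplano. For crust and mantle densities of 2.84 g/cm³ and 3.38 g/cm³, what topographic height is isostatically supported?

3690 m

Balancing pressure at the compensation depth: ρ_c h = (ρ_m − ρ_c) r.
h = r (ρ_m − ρ_c) / ρ_c = 19400 m × (3.38 − 2.84) / 2.84 = 3690 m.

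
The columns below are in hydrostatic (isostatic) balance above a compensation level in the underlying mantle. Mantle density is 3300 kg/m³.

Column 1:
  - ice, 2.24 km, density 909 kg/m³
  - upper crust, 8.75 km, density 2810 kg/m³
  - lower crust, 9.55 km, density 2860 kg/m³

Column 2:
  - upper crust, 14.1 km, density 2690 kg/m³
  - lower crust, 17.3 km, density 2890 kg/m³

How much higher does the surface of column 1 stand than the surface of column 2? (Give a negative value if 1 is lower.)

For any compensation level in the mantle, the mantle terms cancel and isostasy reduces to e = (Σt_1 − Σt_2) − (Σ(ρt)_1 − Σ(ρt)_2) / ρ_m.
Σt_1 = 20.54 km; Σt_2 = 31.4 km; Σ(ρt)_1 = 53936.66; Σ(ρt)_2 = 87926 (in km·kg/m³).
e = (20.54 − 31.4) − (53936.66 − 87926) / 3300 = −0.56 km.

−0.56 km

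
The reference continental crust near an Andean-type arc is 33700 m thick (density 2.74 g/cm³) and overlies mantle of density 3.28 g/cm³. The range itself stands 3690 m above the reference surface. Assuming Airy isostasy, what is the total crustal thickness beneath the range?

Root depth r = h ρ_c / (ρ_m − ρ_c) = 3690 m × 2.74 / 0.54 = 18720 m.
Total thickness = T + h + r = 33700 m + 3690 m + 18720 m = 56100 m.

56100 m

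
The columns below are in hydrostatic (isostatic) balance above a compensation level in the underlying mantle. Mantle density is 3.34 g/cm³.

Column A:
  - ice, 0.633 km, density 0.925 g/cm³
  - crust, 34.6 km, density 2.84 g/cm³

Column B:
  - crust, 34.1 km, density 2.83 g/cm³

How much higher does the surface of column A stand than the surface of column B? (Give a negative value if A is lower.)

For any compensation level in the mantle, the mantle terms cancel and isostasy reduces to e = (Σt_A − Σt_B) − (Σ(ρt)_A − Σ(ρt)_B) / ρ_m.
Σt_A = 35.233 km; Σt_B = 34.1 km; Σ(ρt)_A = 98.849525; Σ(ρt)_B = 96.503 (in km·g/cm³).
e = (35.233 − 34.1) − (98.849525 − 96.503) / 3.34 = 0.43 km.

0.43 km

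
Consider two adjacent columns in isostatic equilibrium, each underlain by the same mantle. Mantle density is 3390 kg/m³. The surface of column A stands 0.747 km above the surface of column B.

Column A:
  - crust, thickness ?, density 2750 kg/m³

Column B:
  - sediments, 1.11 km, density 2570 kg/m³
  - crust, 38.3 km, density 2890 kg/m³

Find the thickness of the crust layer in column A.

35.3 km

Take the compensation level at the base of the deeper column (depth z_c below the surface of column A) and equate Σ ρ_i t_i down to z_c; mantle fills any gap and the z_c terms cancel.
Column A: x×2750 + (z_c − 0 − x)×3390
Column B: 0.747×0 + 1.11×2570 + 38.3×2890 + (z_c − 0.747 − 39.41)×3390
The z_c×3390 term appears on both sides and cancels. Collect the known terms of each column as K = Σ(ρt)_known − 3390 × (depth of known layers): K_A = 0 − 3390×0 = 0; K_B = 113539.7 − 3390×(0.747 + 39.41) = −22592.53.
Balance: K_A − x×(3390 − 2750) = K_B, so x = (K_A − K_B)/(3390 − 2750) = 22592.5/640 = 35.3 km.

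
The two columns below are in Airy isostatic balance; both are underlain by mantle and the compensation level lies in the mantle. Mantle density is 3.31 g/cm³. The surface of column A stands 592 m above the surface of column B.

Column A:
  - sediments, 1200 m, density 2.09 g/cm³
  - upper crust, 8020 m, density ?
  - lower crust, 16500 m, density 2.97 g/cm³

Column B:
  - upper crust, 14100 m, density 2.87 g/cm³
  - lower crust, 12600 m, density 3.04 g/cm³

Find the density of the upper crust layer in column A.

2.75 g/cm³

Take the compensation level at the base of the deeper column (depth z_c below the surface of column A) and equate Σ ρ_i t_i down to z_c; mantle fills any gap and the z_c terms cancel.
Column A: 1200×2.09 + 8020×ρ + 16500×2.97 + (z_c − 25720)×3.31
Column B: 592×0 + 14100×2.87 + 12600×3.04 + (z_c − 592 − 26700)×3.31
The z_c×3.31 term appears on both sides and cancels. Collect the known terms of each column as K = Σ(ρt)_known − 3.31 × (depth of known layers): K_A = 51513 − 3.31×25720 = −33620.2; K_B = 78771 − 3.31×(592 + 26700) = −11565.52.
Balance: K_A + 8020×ρ = K_B, so ρ = (K_B − K_A)/8020 = 22054.7/8020 = 2.75 g/cm³.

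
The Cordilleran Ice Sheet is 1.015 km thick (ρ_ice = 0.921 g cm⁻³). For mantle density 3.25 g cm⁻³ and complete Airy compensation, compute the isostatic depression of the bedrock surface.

0.288 km

Isostatic balance requires: the ice load ρ_ice t is balanced by mantle displaced below, ρ_m s.
s = t ρ_ice / ρ_m = 1.015 km × 0.921/3.25 = 0.288 km.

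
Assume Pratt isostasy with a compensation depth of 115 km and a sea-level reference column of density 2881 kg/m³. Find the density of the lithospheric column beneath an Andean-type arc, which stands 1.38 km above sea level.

Pratt balance: ρ_ref D = ρ (D + h).
ρ = ρ_ref D/(D + h) = 2881 × 115 km/(115 km + 1.38 km) = 2850 kg/m³.

2850 kg/m³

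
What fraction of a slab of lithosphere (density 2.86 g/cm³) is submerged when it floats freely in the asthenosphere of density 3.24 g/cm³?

88.3%

Submerged fraction = ρ_obj/ρ_fluid = 2.86/3.24 = 88.3%.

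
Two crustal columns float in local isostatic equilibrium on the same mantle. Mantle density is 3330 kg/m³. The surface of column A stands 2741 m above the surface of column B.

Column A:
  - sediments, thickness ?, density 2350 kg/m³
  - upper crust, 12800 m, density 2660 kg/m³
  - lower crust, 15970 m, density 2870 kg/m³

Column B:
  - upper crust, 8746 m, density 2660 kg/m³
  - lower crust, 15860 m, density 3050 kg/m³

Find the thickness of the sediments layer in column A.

Take the compensation level at the base of the deeper column (depth z_c below the surface of column A) and equate Σ ρ_i t_i down to z_c; mantle fills any gap and the z_c terms cancel.
Column A: x×2350 + 12800×2660 + 15970×2870 + (z_c − 28770 − x)×3330
Column B: 2741×0 + 8746×2660 + 15860×3050 + (z_c − 2741 − 24606)×3330
The z_c×3330 term appears on both sides and cancels. Collect the known terms of each column as K = Σ(ρt)_known − 3330 × (depth of known layers): K_A = 79881900 − 3330×28770 = −15922200; K_B = 71637360 − 3330×(2741 + 24606) = −19428150.
Balance: K_A − x×(3330 − 2350) = K_B, so x = (K_A − K_B)/(3330 − 2350) = 3505950/980 = 3580 m.

3580 m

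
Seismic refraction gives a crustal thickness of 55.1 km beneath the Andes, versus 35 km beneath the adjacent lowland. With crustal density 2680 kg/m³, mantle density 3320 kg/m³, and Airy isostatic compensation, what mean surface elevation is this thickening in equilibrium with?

Excess crust Δ = 55.1 km − 35 km = 20.1 km, split between elevation h and root r with h + r = Δ.
Airy balance ρ_c h = (ρ_m − ρ_c) r gives r = h ρ_c/(ρ_m − ρ_c), so h (1 + ρ_c/(ρ_m − ρ_c)) = Δ, i.e. h = Δ (ρ_m − ρ_c)/ρ_m.
h = 20.1 km × 640/3320 = 3.87 km.

3.87 km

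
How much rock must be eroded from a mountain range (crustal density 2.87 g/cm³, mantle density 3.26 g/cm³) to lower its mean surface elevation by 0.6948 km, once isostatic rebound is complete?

Net drop Δ = e − u = e − e ρ_c/ρ_m = e (ρ_m − ρ_c)/ρ_m.
e = Δ ρ_m/(ρ_m − ρ_c) = 0.6948 km × 3.26/0.39 = 5.81 km.

5.81 km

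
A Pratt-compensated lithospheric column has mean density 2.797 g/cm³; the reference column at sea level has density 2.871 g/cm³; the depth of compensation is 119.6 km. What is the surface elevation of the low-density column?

ρ_ref D = ρ (D + h) → h = D (ρ_ref − ρ)/ρ.
h = 119.6 km × (2.871 − 2.797)/2.797 = 3.16 km.

3.16 km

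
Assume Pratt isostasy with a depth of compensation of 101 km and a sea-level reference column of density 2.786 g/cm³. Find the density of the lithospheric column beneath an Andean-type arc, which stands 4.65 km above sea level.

Pratt balance: ρ_ref D = ρ (D + h).
ρ = ρ_ref D/(D + h) = 2.786 × 101 km/(101 km + 4.65 km) = 2.66 g/cm³.

2.66 g/cm³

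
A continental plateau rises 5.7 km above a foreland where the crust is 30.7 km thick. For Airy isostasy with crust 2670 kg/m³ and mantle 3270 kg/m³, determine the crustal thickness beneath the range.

Root depth r = h ρ_c / (ρ_m − ρ_c) = 5.7 km × 2670 / 600 = 25.36 km.
Total thickness = T + h + r = 30.7 km + 5.7 km + 25.36 km = 61.8 km.

61.8 km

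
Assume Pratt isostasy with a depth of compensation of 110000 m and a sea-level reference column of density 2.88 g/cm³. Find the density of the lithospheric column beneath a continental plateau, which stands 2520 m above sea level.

2.82 g/cm³

Pratt balance: ρ_ref D = ρ (D + h).
ρ = ρ_ref D/(D + h) = 2.88 × 110000 m/(110000 m + 2520 m) = 2.82 g/cm³.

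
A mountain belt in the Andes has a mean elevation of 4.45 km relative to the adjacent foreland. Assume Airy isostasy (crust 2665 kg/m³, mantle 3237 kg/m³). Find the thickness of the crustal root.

20.7 km

Equating mass per unit area of the two columns: the weight of the topography is balanced by the buoyancy of the root, ρ_c h = (ρ_m − ρ_c) r.
r = h · ρ_c / (ρ_m − ρ_c) = 4.45 km × 2665 / (3237 − 2665) = 20.7 km.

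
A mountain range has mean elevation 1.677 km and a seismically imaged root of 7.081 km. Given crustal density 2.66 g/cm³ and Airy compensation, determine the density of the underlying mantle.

Airy balance: ρ_c h = (ρ_m − ρ_c) r → ρ_m = ρ_c (1 + h/r).
ρ_m = 2.66 × (1 + 1.677 km/7.081 km) = 3.29 g/cm³.

3.29 g/cm³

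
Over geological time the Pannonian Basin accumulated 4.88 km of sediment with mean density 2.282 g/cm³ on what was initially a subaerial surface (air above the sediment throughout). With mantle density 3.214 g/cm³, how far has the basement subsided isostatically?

Subaerial load: s = t ρ_sed / ρ_m = 4.88 km × 2.282/3.214 = 3.46 km.

3.46 km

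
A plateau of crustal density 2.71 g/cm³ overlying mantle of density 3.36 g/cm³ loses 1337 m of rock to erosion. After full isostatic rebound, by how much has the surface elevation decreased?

Rebound u = e ρ_c/ρ_m = 1337 m × 2.71/3.36 = 1078 m.
Net surface drop = e − u = 1337 m − 1078 m = e (ρ_m − ρ_c)/ρ_m = 259 m.

259 m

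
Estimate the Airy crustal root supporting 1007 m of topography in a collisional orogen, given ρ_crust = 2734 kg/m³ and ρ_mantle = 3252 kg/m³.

5310 m

In Airy isostatic equilibrium: the weight of the topography is balanced by the buoyancy of the root, ρ_c h = (ρ_m − ρ_c) r.
r = h · ρ_c / (ρ_m − ρ_c) = 1007 m × 2734 / (3252 − 2734) = 5310 m.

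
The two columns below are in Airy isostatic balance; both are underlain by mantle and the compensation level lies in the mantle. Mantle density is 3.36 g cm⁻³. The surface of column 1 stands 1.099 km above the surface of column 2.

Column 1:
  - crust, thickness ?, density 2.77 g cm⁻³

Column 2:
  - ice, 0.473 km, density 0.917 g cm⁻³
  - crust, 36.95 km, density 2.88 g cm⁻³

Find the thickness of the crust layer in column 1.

Take the compensation level at the base of the deeper column (depth z_c below the surface of column 1) and equate Σ ρ_i t_i down to z_c; mantle fills any gap and the z_c terms cancel.
Column 1: x×2.77 + (z_c − 0 − x)×3.36
Column 2: 1.099×0 + 0.473×0.917 + 36.95×2.88 + (z_c − 1.099 − 37.423)×3.36
The z_c×3.36 term appears on both sides and cancels. Collect the known terms of each column as K = Σ(ρt)_known − 3.36 × (depth of known layers): K_1 = 0 − 3.36×0 = 0; K_2 = 106.849741 − 3.36×(1.099 + 37.423) = −22.584179.
Balance: K_1 − x×(3.36 − 2.77) = K_2, so x = (K_1 − K_2)/(3.36 − 2.77) = 22.5842/0.59 = 38.3 km.

38.3 km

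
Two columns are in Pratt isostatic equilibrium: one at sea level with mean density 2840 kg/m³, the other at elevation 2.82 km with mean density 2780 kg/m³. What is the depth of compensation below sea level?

131 km

ρ_ref D = ρ (D + h) → D (ρ_ref − ρ) = ρ h.
D = ρ h/(ρ_ref − ρ) = 2780 × 2.82 km/(2840 − 2780) = 131 km.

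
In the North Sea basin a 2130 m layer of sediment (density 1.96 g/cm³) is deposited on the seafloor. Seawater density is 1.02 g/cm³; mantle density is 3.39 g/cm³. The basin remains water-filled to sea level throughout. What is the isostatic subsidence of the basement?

Submarine loading: the sediment displaces seawater, and the subsidence is in turn flooded, so s (ρ_m − ρ_w) = t (ρ_sed − ρ_w).
s = 2130 m × (1.96 − 1.02) / (3.39 − 1.02) = 845 m.

845 m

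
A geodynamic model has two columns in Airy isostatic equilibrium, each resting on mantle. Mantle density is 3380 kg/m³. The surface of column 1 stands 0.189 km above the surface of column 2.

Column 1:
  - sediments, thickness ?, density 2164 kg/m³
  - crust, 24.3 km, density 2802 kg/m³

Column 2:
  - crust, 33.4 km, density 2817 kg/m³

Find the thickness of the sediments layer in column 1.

4.44 km

Take the compensation level at the base of the deeper column (depth z_c below the surface of column 1) and equate Σ ρ_i t_i down to z_c; mantle fills any gap and the z_c terms cancel.
Column 1: x×2164 + 24.3×2802 + (z_c − 24.3 − x)×3380
Column 2: 0.189×0 + 33.4×2817 + (z_c − 0.189 − 33.4)×3380
The z_c×3380 term appears on both sides and cancels. Collect the known terms of each column as K = Σ(ρt)_known − 3380 × (depth of known layers): K_1 = 68088.6 − 3380×24.3 = −14045.4; K_2 = 94087.8 − 3380×(0.189 + 33.4) = −19443.02.
Balance: K_1 − x×(3380 − 2164) = K_2, so x = (K_1 − K_2)/(3380 − 2164) = 5397.62/1216 = 4.44 km.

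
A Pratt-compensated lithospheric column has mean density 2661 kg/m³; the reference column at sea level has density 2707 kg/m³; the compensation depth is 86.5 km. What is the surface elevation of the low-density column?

ρ_ref D = ρ (D + h) → h = D (ρ_ref − ρ)/ρ.
h = 86.5 km × (2707 − 2661)/2661 = 1.5 km.

1.5 km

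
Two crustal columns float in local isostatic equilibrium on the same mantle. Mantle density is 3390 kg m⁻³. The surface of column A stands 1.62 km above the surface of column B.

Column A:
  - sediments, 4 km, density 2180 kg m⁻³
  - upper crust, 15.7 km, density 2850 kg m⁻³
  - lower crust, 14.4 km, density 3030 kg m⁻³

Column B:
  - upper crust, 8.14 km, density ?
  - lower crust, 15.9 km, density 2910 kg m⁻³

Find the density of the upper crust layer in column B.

2730 kg m⁻³

Take the compensation level at the base of the deeper column (depth z_c below the surface of column A) and equate Σ ρ_i t_i down to z_c; mantle fills any gap and the z_c terms cancel.
Column A: 4×2180 + 15.7×2850 + 14.4×3030 + (z_c − 34.1)×3390
Column B: 1.62×0 + 8.14×ρ + 15.9×2910 + (z_c − 1.62 − 24.04)×3390
The z_c×3390 term appears on both sides and cancels. Collect the known terms of each column as K = Σ(ρt)_known − 3390 × (depth of known layers): K_A = 97097 − 3390×34.1 = −18502; K_B = 46269 − 3390×(1.62 + 24.04) = −40718.4.
Balance: K_A = K_B + 8.14×ρ, so ρ = (K_A − K_B)/8.14 = 22216.4/8.14 = 2730 kg m⁻³.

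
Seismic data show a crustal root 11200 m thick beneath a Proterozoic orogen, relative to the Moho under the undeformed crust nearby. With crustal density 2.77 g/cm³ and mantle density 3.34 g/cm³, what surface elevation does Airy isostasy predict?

2300 m

For local isostatic compensation: ρ_c h = (ρ_m − ρ_c) r.
h = r (ρ_m − ρ_c) / ρ_c = 11200 m × (3.34 − 2.77) / 2.77 = 2300 m.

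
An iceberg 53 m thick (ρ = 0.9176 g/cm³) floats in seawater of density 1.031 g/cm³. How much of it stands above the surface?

Floating equilibrium: submerged depth d = t ρ_obj/ρ_fluid = 53 m × 0.9176/1.031 = 47.17 m.
Freeboard = t − d = 53 m − 47.17 m = 5.83 m.

5.83 m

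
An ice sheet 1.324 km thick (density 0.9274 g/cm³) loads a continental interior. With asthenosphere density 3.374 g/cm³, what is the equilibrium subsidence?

In Airy isostatic equilibrium: the ice load ρ_ice t is balanced by mantle displaced below, ρ_m s.
s = t ρ_ice / ρ_m = 1.324 km × 0.9274/3.374 = 0.364 km.

0.364 km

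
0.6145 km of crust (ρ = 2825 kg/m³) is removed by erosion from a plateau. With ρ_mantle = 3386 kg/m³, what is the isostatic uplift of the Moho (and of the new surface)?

Unloading: uplift u = e ρ_c/ρ_m = 0.6145 km × 2825/3386 = 0.513 km.

0.513 km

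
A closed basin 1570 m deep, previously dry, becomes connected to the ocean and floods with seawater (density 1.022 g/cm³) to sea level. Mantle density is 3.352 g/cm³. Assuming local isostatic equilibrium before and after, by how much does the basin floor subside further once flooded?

After flooding the water column is d + s deep. Its weight must equal the weight of mantle displaced by the extra subsidence s: (d + s) ρ_w = s ρ_m.
s = d ρ_w / (ρ_m − ρ_w) = 1570 m × 1.022/(3.352 − 1.022) = 689 m.

689 m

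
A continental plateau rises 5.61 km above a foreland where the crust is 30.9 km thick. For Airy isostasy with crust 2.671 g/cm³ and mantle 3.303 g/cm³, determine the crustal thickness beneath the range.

60.2 km

Root depth r = h ρ_c / (ρ_m − ρ_c) = 5.61 km × 2.671 / 0.632 = 23.71 km.
Total thickness = T + h + r = 30.9 km + 5.61 km + 23.71 km = 60.2 km.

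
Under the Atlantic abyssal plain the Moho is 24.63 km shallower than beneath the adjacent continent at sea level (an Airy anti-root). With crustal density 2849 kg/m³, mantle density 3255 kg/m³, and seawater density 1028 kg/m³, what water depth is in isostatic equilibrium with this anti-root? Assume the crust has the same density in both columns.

Replacing a thickness d of crust by seawater at the top must be balanced by replacing crust with mantle at the base: d (ρ_c − ρ_w) = a (ρ_m − ρ_c).
d = a (ρ_m − ρ_c)/(ρ_c − ρ_w) = 24.63 km × 406/1821 = 5.49 km.

5.49 km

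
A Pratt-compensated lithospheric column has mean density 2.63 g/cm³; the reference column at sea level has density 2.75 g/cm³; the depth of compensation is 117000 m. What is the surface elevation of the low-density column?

5340 m

ρ_ref D = ρ (D + h) → h = D (ρ_ref − ρ)/ρ.
h = 117000 m × (2.75 − 2.63)/2.63 = 5340 m.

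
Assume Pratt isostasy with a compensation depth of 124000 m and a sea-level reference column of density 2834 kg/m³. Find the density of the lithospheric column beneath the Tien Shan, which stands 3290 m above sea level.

Pratt balance: ρ_ref D = ρ (D + h).
ρ = ρ_ref D/(D + h) = 2834 × 124000 m/(124000 m + 3290 m) = 2760 kg/m³.

2760 kg/m³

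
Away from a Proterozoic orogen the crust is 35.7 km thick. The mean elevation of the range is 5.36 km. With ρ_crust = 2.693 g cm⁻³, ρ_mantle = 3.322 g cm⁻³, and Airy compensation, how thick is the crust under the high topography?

64 km

Root depth r = h ρ_c / (ρ_m − ρ_c) = 5.36 km × 2.693 / 0.629 = 22.95 km.
Total thickness = T + h + r = 35.7 km + 5.36 km + 22.95 km = 64 km.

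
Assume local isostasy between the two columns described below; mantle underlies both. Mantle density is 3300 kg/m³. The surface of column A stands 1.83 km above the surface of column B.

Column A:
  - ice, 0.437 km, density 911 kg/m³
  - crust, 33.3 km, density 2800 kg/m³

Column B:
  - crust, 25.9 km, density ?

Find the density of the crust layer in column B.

2850 kg/m³

Take the compensation level at the base of the deeper column (depth z_c below the surface of column A) and equate Σ ρ_i t_i down to z_c; mantle fills any gap and the z_c terms cancel.
Column A: 0.437×911 + 33.3×2800 + (z_c − 33.737)×3300
Column B: 1.83×0 + 25.9×ρ + (z_c − 1.83 − 25.9)×3300
The z_c×3300 term appears on both sides and cancels. Collect the known terms of each column as K = Σ(ρt)_known − 3300 × (depth of known layers): K_A = 93638.107 − 3300×33.737 = −17693.993; K_B = 0 − 3300×(1.83 + 25.9) = −91509.
Balance: K_A = K_B + 25.9×ρ, so ρ = (K_A − K_B)/25.9 = 73815/25.9 = 2850 kg/m³.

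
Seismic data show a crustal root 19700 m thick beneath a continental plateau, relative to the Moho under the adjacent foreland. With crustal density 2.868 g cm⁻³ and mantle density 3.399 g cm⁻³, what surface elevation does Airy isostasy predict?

3650 m

Balancing pressure at the compensation depth: ρ_c h = (ρ_m − ρ_c) r.
h = r (ρ_m − ρ_c) / ρ_c = 19700 m × (3.399 − 2.868) / 2.868 = 3650 m.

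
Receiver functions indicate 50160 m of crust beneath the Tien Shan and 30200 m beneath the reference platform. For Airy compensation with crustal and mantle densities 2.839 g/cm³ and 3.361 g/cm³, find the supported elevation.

3100 m

Excess crust Δ = 50160 m − 30200 m = 19960 m, split between elevation h and root r with h + r = Δ.
Airy balance ρ_c h = (ρ_m − ρ_c) r gives r = h ρ_c/(ρ_m − ρ_c), so h (1 + ρ_c/(ρ_m − ρ_c)) = Δ, i.e. h = Δ (ρ_m − ρ_c)/ρ_m.
h = 19960 m × 0.522/3.361 = 3100 m.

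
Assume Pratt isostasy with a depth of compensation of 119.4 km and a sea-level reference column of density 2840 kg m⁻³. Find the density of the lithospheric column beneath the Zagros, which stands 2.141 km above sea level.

2790 kg m⁻³

Pratt balance: ρ_ref D = ρ (D + h).
ρ = ρ_ref D/(D + h) = 2840 × 119.4 km/(119.4 km + 2.141 km) = 2790 kg m⁻³.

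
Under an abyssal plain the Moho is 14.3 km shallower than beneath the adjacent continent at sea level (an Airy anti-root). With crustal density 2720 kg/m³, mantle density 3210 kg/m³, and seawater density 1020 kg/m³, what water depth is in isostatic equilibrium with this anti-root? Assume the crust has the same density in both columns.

Replacing a thickness d of crust by seawater at the top must be balanced by replacing crust with mantle at the base: d (ρ_c − ρ_w) = a (ρ_m − ρ_c).
d = a (ρ_m − ρ_c)/(ρ_c − ρ_w) = 14.3 km × 490/1700 = 4.12 km.

4.12 km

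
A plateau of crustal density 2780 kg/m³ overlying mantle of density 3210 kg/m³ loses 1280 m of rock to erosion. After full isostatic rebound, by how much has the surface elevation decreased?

171 m

Rebound u = e ρ_c/ρ_m = 1280 m × 2780/3210 = 1109 m.
Net surface drop = e − u = 1280 m − 1109 m = e (ρ_m − ρ_c)/ρ_m = 171 m.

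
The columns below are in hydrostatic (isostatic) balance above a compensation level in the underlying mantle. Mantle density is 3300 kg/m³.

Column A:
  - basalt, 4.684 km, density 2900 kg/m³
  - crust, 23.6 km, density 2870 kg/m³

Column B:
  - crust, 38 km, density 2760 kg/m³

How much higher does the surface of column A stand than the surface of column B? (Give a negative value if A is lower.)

For any compensation level in the mantle, the mantle terms cancel and isostasy reduces to e = (Σt_A − Σt_B) − (Σ(ρt)_A − Σ(ρt)_B) / ρ_m.
Σt_A = 28.284 km; Σt_B = 38 km; Σ(ρt)_A = 81315.6; Σ(ρt)_B = 104880 (in km·kg/m³).
e = (28.284 − 38) − (81315.6 − 104880) / 3300 = −2.58 km.

−2.58 km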